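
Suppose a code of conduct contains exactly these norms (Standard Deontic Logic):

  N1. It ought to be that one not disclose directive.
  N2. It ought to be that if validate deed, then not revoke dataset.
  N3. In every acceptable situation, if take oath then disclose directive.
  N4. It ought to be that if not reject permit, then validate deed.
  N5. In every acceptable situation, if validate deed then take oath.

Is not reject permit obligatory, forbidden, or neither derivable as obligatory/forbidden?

Premise 1 states O(¬disclose_directive) outright.
Premise 3, O(take_oath → disclose_directive), contraposes to O(¬disclose_directive → ¬take_oath); with O(¬disclose_directive) we get O(¬take_oath).
Premise 5, O(validate_deed → take_oath), contraposes to O(¬take_oath → ¬validate_deed); with O(¬take_oath) we get O(¬validate_deed).
Premise 4, O(¬reject_permit → validate_deed), contraposes to O(¬validate_deed → reject_permit); with O(¬validate_deed) we get O(reject_permit).
Premise 2 does not contribute to this derivation.
Thus O(reject_permit), which is F(¬reject_permit): ¬reject_permit is forbidden.

Forbidden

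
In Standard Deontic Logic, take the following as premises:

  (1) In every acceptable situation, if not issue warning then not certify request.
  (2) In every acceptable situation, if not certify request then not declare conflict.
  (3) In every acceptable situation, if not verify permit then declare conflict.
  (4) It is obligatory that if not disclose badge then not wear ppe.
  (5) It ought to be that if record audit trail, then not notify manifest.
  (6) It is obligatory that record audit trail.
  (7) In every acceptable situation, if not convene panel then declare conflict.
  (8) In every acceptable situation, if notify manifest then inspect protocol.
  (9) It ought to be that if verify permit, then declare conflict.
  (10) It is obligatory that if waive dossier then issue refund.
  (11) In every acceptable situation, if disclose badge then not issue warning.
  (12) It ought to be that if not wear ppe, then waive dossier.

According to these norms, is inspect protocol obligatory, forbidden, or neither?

Premise 8 is O(notify_manifest → inspect_protocol), but O(notify_manifest) is not derivable from the premises, so it does not yield O(inspect_protocol).
No premise or chain of K-axiom applications forces O(inspect_protocol), and none forces O(¬inspect_protocol). So inspect_protocol is neither obligatory nor forbidden under these norms.

Neither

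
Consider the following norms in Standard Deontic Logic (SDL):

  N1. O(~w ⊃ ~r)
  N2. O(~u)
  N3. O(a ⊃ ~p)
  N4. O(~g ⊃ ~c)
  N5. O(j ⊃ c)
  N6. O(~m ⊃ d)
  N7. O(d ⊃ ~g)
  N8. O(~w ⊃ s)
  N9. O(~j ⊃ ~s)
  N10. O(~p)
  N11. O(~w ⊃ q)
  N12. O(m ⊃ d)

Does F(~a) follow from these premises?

Premise 3 is O(a ⊃ ~p); even if O(~p) held, inferring O(a) would be affirming the consequent — invalid.
No other premise forces O(a). An ideal world satisfying every premise can still have ~a true, so F(~a) is not derivable.

No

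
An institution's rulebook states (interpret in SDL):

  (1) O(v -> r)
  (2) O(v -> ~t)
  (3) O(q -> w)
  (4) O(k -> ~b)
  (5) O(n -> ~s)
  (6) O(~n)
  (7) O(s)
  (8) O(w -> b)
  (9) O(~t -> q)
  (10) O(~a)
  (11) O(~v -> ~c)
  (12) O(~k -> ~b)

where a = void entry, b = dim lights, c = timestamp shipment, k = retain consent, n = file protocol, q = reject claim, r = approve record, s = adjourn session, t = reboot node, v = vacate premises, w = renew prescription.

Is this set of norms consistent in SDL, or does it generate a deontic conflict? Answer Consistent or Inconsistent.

Consistent

Premise 5 is O(n -> ~s), but O(n) is not derivable from the premises, so it does not yield O(~s).
So O(~s) is not derivable, and the apparent clash with O(s) does not arise.
A world satisfying every obligation exists (e.g. a=false, b=false, c=false, k=false, n=false, q=false, r=false, s=true, t=true, v=false, w=false); no atom is both obligatory and forbidden, so the set is consistent.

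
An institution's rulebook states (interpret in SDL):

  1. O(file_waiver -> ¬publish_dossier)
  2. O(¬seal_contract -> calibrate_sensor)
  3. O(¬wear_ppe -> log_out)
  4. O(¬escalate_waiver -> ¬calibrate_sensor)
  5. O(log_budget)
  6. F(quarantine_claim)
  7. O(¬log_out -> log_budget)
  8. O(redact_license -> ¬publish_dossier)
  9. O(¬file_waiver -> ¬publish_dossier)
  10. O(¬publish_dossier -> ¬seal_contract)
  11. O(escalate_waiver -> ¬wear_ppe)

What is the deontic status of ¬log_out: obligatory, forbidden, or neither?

Premises 1 and 9 are O(file_waiver -> ¬publish_dossier) and O(¬file_waiver -> ¬publish_dossier); every ideal world satisfies file_waiver or ¬file_waiver, so in either case ¬publish_dossier holds — hence O(¬publish_dossier).
Premise 10 is O(¬publish_dossier -> ¬seal_contract); since O(¬publish_dossier), deontic closure gives O(¬seal_contract).
From O(¬seal_contract) and premise 2, O(¬seal_contract -> calibrate_sensor), we obtain O(calibrate_sensor).
Premise 4 is O(¬escalate_waiver -> ¬calibrate_sensor); contrapositively O(calibrate_sensor -> escalate_waiver). Since O(calibrate_sensor) holds, K gives O(escalate_waiver).
Premise 11 is O(escalate_waiver -> ¬wear_ppe); since O(escalate_waiver), deontic closure gives O(¬wear_ppe).
With premise 3, O(¬wear_ppe -> log_out), the K-axiom yields O(log_out).
Premises 5, 6, 7, 8 do not contribute to this derivation.
Thus O(log_out), which is F(¬log_out): ¬log_out is forbidden.

Forbidden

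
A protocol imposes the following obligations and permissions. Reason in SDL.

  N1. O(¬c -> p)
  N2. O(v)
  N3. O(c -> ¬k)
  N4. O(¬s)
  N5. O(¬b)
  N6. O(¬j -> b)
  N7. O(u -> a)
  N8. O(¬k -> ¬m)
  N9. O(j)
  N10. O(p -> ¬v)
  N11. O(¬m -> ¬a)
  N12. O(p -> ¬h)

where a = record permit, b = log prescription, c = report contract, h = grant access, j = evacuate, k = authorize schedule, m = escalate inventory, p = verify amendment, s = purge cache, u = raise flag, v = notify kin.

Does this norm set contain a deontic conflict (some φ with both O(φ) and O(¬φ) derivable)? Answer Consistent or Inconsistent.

Consistent

Premise 6 is O(¬j -> b), but O(¬j) is not derivable from the premises, so it does not yield O(b).
So O(b) is not derivable, and the apparent clash with O(¬b) does not arise.
A world satisfying every obligation exists (e.g. a=false, b=false, c=true, h=false, j=true, k=false, m=false, p=false, s=false, u=false, v=true); no atom is both obligatory and forbidden, so the set is consistent.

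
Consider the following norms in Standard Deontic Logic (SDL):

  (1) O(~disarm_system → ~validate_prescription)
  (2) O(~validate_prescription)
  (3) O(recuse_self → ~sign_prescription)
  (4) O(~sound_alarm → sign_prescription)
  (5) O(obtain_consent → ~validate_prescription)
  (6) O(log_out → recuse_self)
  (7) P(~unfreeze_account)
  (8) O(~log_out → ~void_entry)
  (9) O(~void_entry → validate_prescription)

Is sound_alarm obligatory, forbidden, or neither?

From premise 2 we have O(~validate_prescription).
Premise 9 is O(~void_entry → validate_prescription); contrapositively O(~validate_prescription → void_entry). Since O(~validate_prescription) holds, K gives O(void_entry).
The contrapositive of premise 8 (O(~log_out → ~void_entry)) is O(void_entry → log_out), and O(void_entry) is already established, so O(log_out).
From O(log_out) and premise 6, O(log_out → recuse_self), we obtain O(recuse_self).
With premise 3, O(recuse_self → ~sign_prescription), the K-axiom yields O(~sign_prescription).
The contrapositive of premise 4 (O(~sound_alarm → sign_prescription)) is O(~sign_prescription → sound_alarm), and O(~sign_prescription) is already established, so O(sound_alarm).
Premises 1, 5, 7 do not contribute to this derivation.
Hence sound_alarm is obligatory.

Obligatory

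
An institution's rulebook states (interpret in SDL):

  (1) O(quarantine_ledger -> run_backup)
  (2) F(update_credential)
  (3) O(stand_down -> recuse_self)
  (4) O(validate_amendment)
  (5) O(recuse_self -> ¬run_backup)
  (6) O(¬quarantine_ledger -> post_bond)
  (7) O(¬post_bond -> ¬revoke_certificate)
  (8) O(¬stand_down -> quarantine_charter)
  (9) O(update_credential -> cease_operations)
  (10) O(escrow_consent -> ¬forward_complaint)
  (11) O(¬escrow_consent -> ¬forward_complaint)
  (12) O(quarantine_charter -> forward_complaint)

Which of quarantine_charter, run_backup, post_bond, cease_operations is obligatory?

post_bond

Premises 10 and 11 cover both cases: O(escrow_consent -> ¬forward_complaint) and O(¬escrow_consent -> ¬forward_complaint). Since escrow_consent ∨ ¬escrow_consent is a tautology, O(¬forward_complaint) follows.
The contrapositive of premise 12 (O(quarantine_charter -> forward_complaint)) is O(¬forward_complaint -> ¬quarantine_charter), and O(¬forward_complaint) is already established, so O(¬quarantine_charter).
Premise 8, O(¬stand_down -> quarantine_charter), contraposes to O(¬quarantine_charter -> stand_down); with O(¬quarantine_charter) we get O(stand_down).
From O(stand_down) and premise 3, O(stand_down -> recuse_self), we obtain O(recuse_self).
Applying K to premise 5 (O(recuse_self -> ¬run_backup)) and O(recuse_self) yields O(¬run_backup).
The contrapositive of premise 1 (O(quarantine_ledger -> run_backup)) is O(¬run_backup -> ¬quarantine_ledger), and O(¬run_backup) is already established, so O(¬quarantine_ledger).
Applying K to premise 6 (O(¬quarantine_ledger -> post_bond)) and O(¬quarantine_ledger) yields O(post_bond).
So O(post_bond) holds — post_bond is obligatory. None of the other listed options is made obligatory by any chain of premises.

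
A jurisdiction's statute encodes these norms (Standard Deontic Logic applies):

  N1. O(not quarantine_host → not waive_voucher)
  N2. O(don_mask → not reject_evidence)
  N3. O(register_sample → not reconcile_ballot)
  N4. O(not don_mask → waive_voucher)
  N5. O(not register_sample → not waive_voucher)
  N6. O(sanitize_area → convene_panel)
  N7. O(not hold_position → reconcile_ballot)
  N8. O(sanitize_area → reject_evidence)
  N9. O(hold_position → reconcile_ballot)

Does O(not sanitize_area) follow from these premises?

Yes

Premises 9 and 7 cover both cases: O(hold_position → reconcile_ballot) and O(not hold_position → reconcile_ballot). Since hold_position ∨ not hold_position is a tautology, O(reconcile_ballot) follows.
Premise 3, O(register_sample → not reconcile_ballot), contraposes to O(reconcile_ballot → not register_sample); with O(reconcile_ballot) we get O(not register_sample).
Premise 5 is O(not register_sample → not waive_voucher); since O(not register_sample), deontic closure gives O(not waive_voucher).
Premise 4 is O(not don_mask → waive_voucher); contrapositively O(not waive_voucher → don_mask). Since O(not waive_voucher) holds, K gives O(don_mask).
Applying K to premise 2 (O(don_mask → not reject_evidence)) and O(don_mask) yields O(not reject_evidence).
Premise 8, O(sanitize_area → reject_evidence), contraposes to O(not reject_evidence → not sanitize_area); with O(not reject_evidence) we get O(not sanitize_area).
Premises 1, 6 do not contribute to this derivation.
So O(not sanitize_area) follows.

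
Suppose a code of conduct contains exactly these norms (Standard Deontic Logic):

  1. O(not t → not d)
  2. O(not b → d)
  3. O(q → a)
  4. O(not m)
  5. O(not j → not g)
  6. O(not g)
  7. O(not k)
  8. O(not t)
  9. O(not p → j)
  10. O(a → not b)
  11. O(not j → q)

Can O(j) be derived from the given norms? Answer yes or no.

Premise 8 gives O(not t).
Applying K to premise 1 (O(not t → not d)) and O(not t) yields O(not d).
The contrapositive of premise 2 (O(not b → d)) is O(not d → b), and O(not d) is already established, so O(b).
Premise 10, O(a → not b), contraposes to O(b → not a); with O(b) we get O(not a).
The contrapositive of premise 3 (O(q → a)) is O(not a → not q), and O(not a) is already established, so O(not q).
Premise 11, O(not j → q), contraposes to O(not q → j); with O(not q) we get O(j).
Premises 4, 5, 6, 7, 9 do not contribute to this derivation.
So O(j) follows.

Yes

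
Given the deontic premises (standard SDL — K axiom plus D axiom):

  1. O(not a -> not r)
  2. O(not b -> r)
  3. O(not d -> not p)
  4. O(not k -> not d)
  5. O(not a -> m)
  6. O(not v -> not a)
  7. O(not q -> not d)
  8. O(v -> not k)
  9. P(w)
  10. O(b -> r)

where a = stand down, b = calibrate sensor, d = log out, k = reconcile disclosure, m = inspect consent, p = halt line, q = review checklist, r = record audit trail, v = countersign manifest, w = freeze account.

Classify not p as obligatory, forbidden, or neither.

Premises 10 and 2 cover both cases: O(b -> r) and O(not b -> r). Since b ∨ not b is a tautology, O(r) follows.
Premise 1 is O(not a -> not r); contrapositively O(r -> a). Since O(r) holds, K gives O(a).
The contrapositive of premise 6 (O(not v -> not a)) is O(a -> v), and O(a) is already established, so O(v).
With premise 8, O(v -> not k), the K-axiom yields O(not k).
From O(not k) and premise 4, O(not k -> not d), we obtain O(not d).
With premise 3, O(not d -> not p), the K-axiom yields O(not p).
Premises 5, 7, 9 do not contribute to this derivation.
Hence not p is obligatory.

Obligatory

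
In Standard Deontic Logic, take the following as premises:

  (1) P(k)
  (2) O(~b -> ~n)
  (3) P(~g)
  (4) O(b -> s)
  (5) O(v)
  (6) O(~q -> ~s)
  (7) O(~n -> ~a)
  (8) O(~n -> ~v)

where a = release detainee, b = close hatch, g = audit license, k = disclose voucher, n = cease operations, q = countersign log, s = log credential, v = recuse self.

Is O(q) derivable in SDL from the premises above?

Yes

Premise 5 states O(v) outright.
Premise 8 is O(~n -> ~v); contrapositively O(v -> n). Since O(v) holds, K gives O(n).
Premise 2, O(~b -> ~n), contraposes to O(n -> b); with O(n) we get O(b).
With premise 4, O(b -> s), the K-axiom yields O(s).
Premise 6, O(~q -> ~s), contraposes to O(s -> q); with O(s) we get O(q).
Premises 1, 3, 7 do not contribute to this derivation.
So O(q) follows.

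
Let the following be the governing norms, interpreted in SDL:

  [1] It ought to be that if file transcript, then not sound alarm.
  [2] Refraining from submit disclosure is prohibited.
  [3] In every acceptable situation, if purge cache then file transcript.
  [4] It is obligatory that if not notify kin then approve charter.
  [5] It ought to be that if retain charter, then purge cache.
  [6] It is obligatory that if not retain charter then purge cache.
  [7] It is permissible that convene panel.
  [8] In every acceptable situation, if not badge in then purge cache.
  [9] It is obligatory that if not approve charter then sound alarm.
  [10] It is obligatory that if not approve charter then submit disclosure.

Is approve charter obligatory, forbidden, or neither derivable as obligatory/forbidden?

By case analysis on retain_charter: premise 5 gives O(retain_charter → purge_cache) and premise 6 gives O(¬retain_charter → purge_cache), so O(purge_cache) either way.
With premise 3, O(purge_cache → file_transcript), the K-axiom yields O(file_transcript).
From O(file_transcript) and premise 1, O(file_transcript → ¬sound_alarm), we obtain O(¬sound_alarm).
The contrapositive of premise 9 (O(¬approve_charter → sound_alarm)) is O(¬sound_alarm → approve_charter), and O(¬sound_alarm) is already established, so O(approve_charter).
Premises 2, 4, 7, 8, 10 do not contribute to this derivation.
Hence approve_charter is obligatory.

Obligatory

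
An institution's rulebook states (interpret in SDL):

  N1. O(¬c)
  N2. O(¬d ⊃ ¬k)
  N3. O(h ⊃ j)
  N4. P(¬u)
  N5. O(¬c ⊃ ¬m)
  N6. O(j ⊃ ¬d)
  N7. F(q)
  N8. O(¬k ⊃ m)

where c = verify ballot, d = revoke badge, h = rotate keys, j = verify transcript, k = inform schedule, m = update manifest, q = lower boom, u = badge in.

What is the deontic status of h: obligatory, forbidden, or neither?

From premise 1 we have O(¬c).
Applying K to premise 5 (O(¬c ⊃ ¬m)) and O(¬c) yields O(¬m).
Premise 8 is O(¬k ⊃ m); contrapositively O(¬m ⊃ k). Since O(¬m) holds, K gives O(k).
The contrapositive of premise 2 (O(¬d ⊃ ¬k)) is O(k ⊃ d), and O(k) is already established, so O(d).
Premise 6 is O(j ⊃ ¬d); contrapositively O(d ⊃ ¬j). Since O(d) holds, K gives O(¬j).
Premise 3 is O(h ⊃ j); contrapositively O(¬j ⊃ ¬h). Since O(¬j) holds, K gives O(¬h).
Premises 4, 7 do not contribute to this derivation.
Thus O(¬h), which is F(h): h is forbidden.

Forbidden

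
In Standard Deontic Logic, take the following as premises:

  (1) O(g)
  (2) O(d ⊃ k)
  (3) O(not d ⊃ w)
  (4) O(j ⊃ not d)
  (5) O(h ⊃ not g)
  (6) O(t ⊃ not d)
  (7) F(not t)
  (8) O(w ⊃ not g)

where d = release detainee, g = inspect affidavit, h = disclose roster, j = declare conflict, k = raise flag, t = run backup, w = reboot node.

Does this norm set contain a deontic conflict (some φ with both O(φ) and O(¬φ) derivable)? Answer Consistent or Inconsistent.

F(not t) at premise 7 means O(t).
From O(t) and premise 6, O(t ⊃ not d), we obtain O(not d).
Premise 3 is O(not d ⊃ w); since O(not d), deontic closure gives O(w).
Applying K to premise 8 (O(w ⊃ not g)) and O(w) yields O(not g).
However, premise 1 gives O(g).
We now have both O(not g) and O(g) — g is simultaneously obligatory and forbidden, violating the D-axiom.

Inconsistent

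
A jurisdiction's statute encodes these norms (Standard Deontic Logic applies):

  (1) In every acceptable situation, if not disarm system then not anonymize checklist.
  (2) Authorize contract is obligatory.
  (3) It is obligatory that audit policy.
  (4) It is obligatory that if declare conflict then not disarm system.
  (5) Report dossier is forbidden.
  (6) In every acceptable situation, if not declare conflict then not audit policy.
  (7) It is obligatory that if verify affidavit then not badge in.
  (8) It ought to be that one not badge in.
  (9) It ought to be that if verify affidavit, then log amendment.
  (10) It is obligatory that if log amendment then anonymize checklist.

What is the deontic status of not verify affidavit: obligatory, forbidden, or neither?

Obligatory

Premise 3 gives O(audit_policy).
Premise 6 is O(¬declare_conflict → ¬audit_policy); contrapositively O(audit_policy → declare_conflict). Since O(audit_policy) holds, K gives O(declare_conflict).
From O(declare_conflict) and premise 4, O(declare_conflict → ¬disarm_system), we obtain O(¬disarm_system).
Premise 1 is O(¬disarm_system → ¬anonymize_checklist); since O(¬disarm_system), deontic closure gives O(¬anonymize_checklist).
Premise 10, O(log_amendment → anonymize_checklist), contraposes to O(¬anonymize_checklist → ¬log_amendment); with O(¬anonymize_checklist) we get O(¬log_amendment).
Premise 9 is O(verify_affidavit → log_amendment); contrapositively O(¬log_amendment → ¬verify_affidavit). Since O(¬log_amendment) holds, K gives O(¬verify_affidavit).
Premises 2, 5, 7, 8 do not contribute to this derivation.
Hence ¬verify_affidavit is obligatory.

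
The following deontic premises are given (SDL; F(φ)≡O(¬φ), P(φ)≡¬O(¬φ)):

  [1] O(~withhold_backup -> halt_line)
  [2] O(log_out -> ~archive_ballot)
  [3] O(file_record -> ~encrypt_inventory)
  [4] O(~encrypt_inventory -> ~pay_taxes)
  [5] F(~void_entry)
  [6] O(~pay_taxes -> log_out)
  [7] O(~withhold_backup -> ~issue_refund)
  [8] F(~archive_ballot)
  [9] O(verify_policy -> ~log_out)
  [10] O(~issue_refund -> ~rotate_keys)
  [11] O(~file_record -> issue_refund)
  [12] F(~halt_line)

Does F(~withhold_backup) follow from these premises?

Yes

F(~archive_ballot) at premise 8 means O(archive_ballot).
Premise 2, O(log_out -> ~archive_ballot), contraposes to O(archive_ballot -> ~log_out); with O(archive_ballot) we get O(~log_out).
The contrapositive of premise 6 (O(~pay_taxes -> log_out)) is O(~log_out -> pay_taxes), and O(~log_out) is already established, so O(pay_taxes).
Premise 4, O(~encrypt_inventory -> ~pay_taxes), contraposes to O(pay_taxes -> encrypt_inventory); with O(pay_taxes) we get O(encrypt_inventory).
Premise 3, O(file_record -> ~encrypt_inventory), contraposes to O(encrypt_inventory -> ~file_record); with O(encrypt_inventory) we get O(~file_record).
Premise 11 is O(~file_record -> issue_refund); since O(~file_record), deontic closure gives O(issue_refund).
Premise 7 is O(~withhold_backup -> ~issue_refund); contrapositively O(issue_refund -> withhold_backup). Since O(issue_refund) holds, K gives O(withhold_backup).
Premises 1, 5, 9, 10, 12 do not contribute to this derivation.
So O(withhold_backup) holds, i.e. F(~withhold_backup). The claim follows.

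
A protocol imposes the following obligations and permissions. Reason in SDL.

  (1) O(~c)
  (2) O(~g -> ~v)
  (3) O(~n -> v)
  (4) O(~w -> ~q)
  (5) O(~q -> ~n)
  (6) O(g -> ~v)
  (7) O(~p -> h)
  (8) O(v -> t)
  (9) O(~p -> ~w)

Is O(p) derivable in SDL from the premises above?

Premises 6 and 2 cover both cases: O(g -> ~v) and O(~g -> ~v). Since g ∨ ~g is a tautology, O(~v) follows.
Premise 3, O(~n -> v), contraposes to O(~v -> n); with O(~v) we get O(n).
Premise 5, O(~q -> ~n), contraposes to O(n -> q); with O(n) we get O(q).
The contrapositive of premise 4 (O(~w -> ~q)) is O(q -> w), and O(q) is already established, so O(w).
Premise 9 is O(~p -> ~w); contrapositively O(w -> p). Since O(w) holds, K gives O(p).
Premises 1, 7, 8 do not contribute to this derivation.
So O(p) follows.

Yes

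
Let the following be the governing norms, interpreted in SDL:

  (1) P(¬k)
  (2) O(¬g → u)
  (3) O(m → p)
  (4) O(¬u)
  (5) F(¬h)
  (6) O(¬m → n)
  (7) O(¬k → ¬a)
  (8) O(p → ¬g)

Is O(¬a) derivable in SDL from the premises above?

No

Premise 7 is O(¬k → ¬a), but O(¬k) is not derivable from the premises (the permission P(¬k) asserts only ¬O(k), not O(¬k)), so it does not yield O(¬a).
No other premise forces O(¬a). An ideal world satisfying every premise can still have ¬a false, so O(¬a) is not derivable.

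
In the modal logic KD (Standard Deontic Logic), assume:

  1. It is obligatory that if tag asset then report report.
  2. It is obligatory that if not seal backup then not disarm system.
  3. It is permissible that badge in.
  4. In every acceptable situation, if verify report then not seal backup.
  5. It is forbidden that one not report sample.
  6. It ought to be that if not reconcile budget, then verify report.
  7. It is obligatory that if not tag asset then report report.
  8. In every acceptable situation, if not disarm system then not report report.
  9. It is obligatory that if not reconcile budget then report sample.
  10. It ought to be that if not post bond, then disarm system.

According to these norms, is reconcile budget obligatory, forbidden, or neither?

Premises 7 and 1 cover both cases: O(¬tag_asset → report_report) and O(tag_asset → report_report). Since ¬tag_asset ∨ tag_asset is a tautology, O(report_report) follows.
The contrapositive of premise 8 (O(¬disarm_system → ¬report_report)) is O(report_report → disarm_system), and O(report_report) is already established, so O(disarm_system).
The contrapositive of premise 2 (O(¬seal_backup → ¬disarm_system)) is O(disarm_system → seal_backup), and O(disarm_system) is already established, so O(seal_backup).
The contrapositive of premise 4 (O(verify_report → ¬seal_backup)) is O(seal_backup → ¬verify_report), and O(seal_backup) is already established, so O(¬verify_report).
Premise 6, O(¬reconcile_budget → verify_report), contraposes to O(¬verify_report → reconcile_budget); with O(¬verify_report) we get O(reconcile_budget).
Premises 3, 5, 9, 10 do not contribute to this derivation.
Hence reconcile_budget is obligatory.

Obligatory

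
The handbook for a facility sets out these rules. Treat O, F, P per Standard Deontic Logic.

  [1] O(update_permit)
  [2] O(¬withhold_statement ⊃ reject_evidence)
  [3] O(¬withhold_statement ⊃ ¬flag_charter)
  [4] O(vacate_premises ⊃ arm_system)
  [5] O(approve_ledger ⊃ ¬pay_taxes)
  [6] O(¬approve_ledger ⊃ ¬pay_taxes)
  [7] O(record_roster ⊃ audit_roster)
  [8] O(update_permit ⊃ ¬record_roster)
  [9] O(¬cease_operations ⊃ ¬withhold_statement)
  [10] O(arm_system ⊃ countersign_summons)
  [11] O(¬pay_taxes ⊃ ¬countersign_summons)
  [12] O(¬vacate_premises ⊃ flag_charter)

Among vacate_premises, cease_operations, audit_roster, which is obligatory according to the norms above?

cease_operations

Premises 6 and 5 are O(¬approve_ledger ⊃ ¬pay_taxes) and O(approve_ledger ⊃ ¬pay_taxes); every ideal world satisfies ¬approve_ledger or approve_ledger, so in either case ¬pay_taxes holds — hence O(¬pay_taxes).
With premise 11, O(¬pay_taxes ⊃ ¬countersign_summons), the K-axiom yields O(¬countersign_summons).
Premise 10, O(arm_system ⊃ countersign_summons), contraposes to O(¬countersign_summons ⊃ ¬arm_system); with O(¬countersign_summons) we get O(¬arm_system).
Premise 4, O(vacate_premises ⊃ arm_system), contraposes to O(¬arm_system ⊃ ¬vacate_premises); with O(¬arm_system) we get O(¬vacate_premises).
Applying K to premise 12 (O(¬vacate_premises ⊃ flag_charter)) and O(¬vacate_premises) yields O(flag_charter).
Premise 3 is O(¬withhold_statement ⊃ ¬flag_charter); contrapositively O(flag_charter ⊃ withhold_statement). Since O(flag_charter) holds, K gives O(withhold_statement).
The contrapositive of premise 9 (O(¬cease_operations ⊃ ¬withhold_statement)) is O(withhold_statement ⊃ cease_operations), and O(withhold_statement) is already established, so O(cease_operations).
So O(cease_operations) holds — cease_operations is obligatory. None of the other listed options is made obligatory by any chain of premises.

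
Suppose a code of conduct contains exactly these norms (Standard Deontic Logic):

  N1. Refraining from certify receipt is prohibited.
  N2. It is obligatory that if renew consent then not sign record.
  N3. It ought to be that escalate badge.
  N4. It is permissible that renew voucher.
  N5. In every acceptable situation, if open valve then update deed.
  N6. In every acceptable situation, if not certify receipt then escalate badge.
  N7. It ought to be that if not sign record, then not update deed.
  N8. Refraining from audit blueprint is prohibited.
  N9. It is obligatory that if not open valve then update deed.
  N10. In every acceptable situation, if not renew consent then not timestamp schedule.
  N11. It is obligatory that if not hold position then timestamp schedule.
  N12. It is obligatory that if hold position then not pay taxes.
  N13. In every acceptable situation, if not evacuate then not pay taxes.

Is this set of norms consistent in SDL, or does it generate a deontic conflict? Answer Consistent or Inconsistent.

Consistent

Premise 6 is O(¬certify_receipt → escalate_badge); even if O(escalate_badge) held, inferring O(¬certify_receipt) would be affirming the consequent — invalid.
So O(¬certify_receipt) is not derivable, and the apparent clash with O(certify_receipt) does not arise.
A world satisfying every obligation exists (e.g. audit_blueprint=true, certify_receipt=true, escalate_badge=true, evacuate=false, hold_position=true, open_valve=false, pay_taxes=false, renew_consent=false, renew_voucher=false, sign_record=true, timestamp_schedule=false, update_deed=true); no atom is both obligatory and forbidden, so the set is consistent.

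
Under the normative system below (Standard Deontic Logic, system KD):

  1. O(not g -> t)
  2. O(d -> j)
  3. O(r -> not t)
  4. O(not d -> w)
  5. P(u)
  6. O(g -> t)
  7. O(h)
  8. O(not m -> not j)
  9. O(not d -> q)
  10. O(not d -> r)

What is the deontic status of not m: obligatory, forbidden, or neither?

Premises 6 and 1 are O(g -> t) and O(not g -> t); every ideal world satisfies g or not g, so in either case t holds — hence O(t).
Premise 3, O(r -> not t), contraposes to O(t -> not r); with O(t) we get O(not r).
Premise 10 is O(not d -> r); contrapositively O(not r -> d). Since O(not r) holds, K gives O(d).
Applying K to premise 2 (O(d -> j)) and O(d) yields O(j).
The contrapositive of premise 8 (O(not m -> not j)) is O(j -> m), and O(j) is already established, so O(m).
Premises 4, 5, 7, 9 do not contribute to this derivation.
Thus O(m), which is F(not m): not m is forbidden.

Forbidden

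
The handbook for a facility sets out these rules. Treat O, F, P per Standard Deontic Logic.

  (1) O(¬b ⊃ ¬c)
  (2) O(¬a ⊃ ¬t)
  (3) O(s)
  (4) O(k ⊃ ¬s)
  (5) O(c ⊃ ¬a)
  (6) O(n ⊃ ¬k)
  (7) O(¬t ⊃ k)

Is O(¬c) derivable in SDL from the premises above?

From premise 3 we have O(s).
Premise 4, O(k ⊃ ¬s), contraposes to O(s ⊃ ¬k); with O(s) we get O(¬k).
The contrapositive of premise 7 (O(¬t ⊃ k)) is O(¬k ⊃ t), and O(¬k) is already established, so O(t).
Premise 2, O(¬a ⊃ ¬t), contraposes to O(t ⊃ a); with O(t) we get O(a).
The contrapositive of premise 5 (O(c ⊃ ¬a)) is O(a ⊃ ¬c), and O(a) is already established, so O(¬c).
Premises 1, 6 do not contribute to this derivation.
So O(¬c) follows.

Yes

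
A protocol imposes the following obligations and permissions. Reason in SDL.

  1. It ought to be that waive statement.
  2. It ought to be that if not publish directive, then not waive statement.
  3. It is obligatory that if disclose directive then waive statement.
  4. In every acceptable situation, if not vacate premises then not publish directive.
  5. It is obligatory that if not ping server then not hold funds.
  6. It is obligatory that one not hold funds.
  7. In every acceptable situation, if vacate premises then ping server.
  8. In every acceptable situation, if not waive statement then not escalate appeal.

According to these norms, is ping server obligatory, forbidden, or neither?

Obligatory

Premise 1 states O(waive_statement) outright.
Premise 2, O(¬publish_directive → ¬waive_statement), contraposes to O(waive_statement → publish_directive); with O(waive_statement) we get O(publish_directive).
Premise 4 is O(¬vacate_premises → ¬publish_directive); contrapositively O(publish_directive → vacate_premises). Since O(publish_directive) holds, K gives O(vacate_premises).
Applying K to premise 7 (O(vacate_premises → ping_server)) and O(vacate_premises) yields O(ping_server).
Premises 3, 5, 6, 8 do not contribute to this derivation.
Hence ping_server is obligatory.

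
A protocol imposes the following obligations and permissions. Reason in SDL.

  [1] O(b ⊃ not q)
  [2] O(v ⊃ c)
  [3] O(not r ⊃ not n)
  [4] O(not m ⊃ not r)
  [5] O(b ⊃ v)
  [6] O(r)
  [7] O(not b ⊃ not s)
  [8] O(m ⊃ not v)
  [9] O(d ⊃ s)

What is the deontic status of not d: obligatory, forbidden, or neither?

Premise 6 states O(r) outright.
Premise 4 is O(not m ⊃ not r); contrapositively O(r ⊃ m). Since O(r) holds, K gives O(m).
With premise 8, O(m ⊃ not v), the K-axiom yields O(not v).
The contrapositive of premise 5 (O(b ⊃ v)) is O(not v ⊃ not b), and O(not v) is already established, so O(not b).
Applying K to premise 7 (O(not b ⊃ not s)) and O(not b) yields O(not s).
Premise 9 is O(d ⊃ s); contrapositively O(not s ⊃ not d). Since O(not s) holds, K gives O(not d).
Premises 1, 2, 3 do not contribute to this derivation.
Hence not d is obligatory.

Obligatory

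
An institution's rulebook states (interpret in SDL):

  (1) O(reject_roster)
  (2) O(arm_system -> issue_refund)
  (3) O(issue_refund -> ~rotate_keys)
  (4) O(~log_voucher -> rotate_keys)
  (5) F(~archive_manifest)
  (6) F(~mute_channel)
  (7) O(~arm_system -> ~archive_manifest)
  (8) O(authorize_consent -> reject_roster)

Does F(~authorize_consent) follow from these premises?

No

Premise 8 is O(authorize_consent -> reject_roster); even if O(reject_roster) held, inferring O(authorize_consent) would be affirming the consequent — invalid.
No other premise forces O(authorize_consent). An ideal world satisfying every premise can still have ~authorize_consent true, so F(~authorize_consent) is not derivable.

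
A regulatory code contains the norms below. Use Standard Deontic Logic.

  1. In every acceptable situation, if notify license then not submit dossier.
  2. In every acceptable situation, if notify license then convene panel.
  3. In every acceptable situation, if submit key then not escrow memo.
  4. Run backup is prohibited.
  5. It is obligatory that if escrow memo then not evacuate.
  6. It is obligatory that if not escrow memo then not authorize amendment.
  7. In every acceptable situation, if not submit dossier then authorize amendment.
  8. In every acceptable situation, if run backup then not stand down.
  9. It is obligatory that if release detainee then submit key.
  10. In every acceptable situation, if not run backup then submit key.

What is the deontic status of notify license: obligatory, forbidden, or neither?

Premise 4, F(run_backup), is equivalent to O(¬run_backup).
From O(¬run_backup) and premise 10, O(¬run_backup → submit_key), we obtain O(submit_key).
From O(submit_key) and premise 3, O(submit_key → ¬escrow_memo), we obtain O(¬escrow_memo).
Applying K to premise 6 (O(¬escrow_memo → ¬authorize_amendment)) and O(¬escrow_memo) yields O(¬authorize_amendment).
Premise 7, O(¬submit_dossier → authorize_amendment), contraposes to O(¬authorize_amendment → submit_dossier); with O(¬authorize_amendment) we get O(submit_dossier).
Premise 1, O(notify_license → ¬submit_dossier), contraposes to O(submit_dossier → ¬notify_license); with O(submit_dossier) we get O(¬notify_license).
Premises 2, 5, 8, 9 do not contribute to this derivation.
Thus O(¬notify_license), which is F(notify_license): notify_license is forbidden.

Forbidden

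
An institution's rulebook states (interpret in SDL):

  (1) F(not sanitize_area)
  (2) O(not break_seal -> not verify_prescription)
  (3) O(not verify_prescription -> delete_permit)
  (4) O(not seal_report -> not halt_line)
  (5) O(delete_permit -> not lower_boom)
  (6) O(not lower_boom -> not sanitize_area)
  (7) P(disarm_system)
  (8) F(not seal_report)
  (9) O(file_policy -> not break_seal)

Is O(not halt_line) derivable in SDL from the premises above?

Premise 4 is O(not seal_report -> not halt_line), but O(not seal_report) is not derivable from the premises, so it does not yield O(not halt_line).
No other premise forces O(not halt_line). An ideal world satisfying every premise can still have not halt_line false, so O(not halt_line) is not derivable.

No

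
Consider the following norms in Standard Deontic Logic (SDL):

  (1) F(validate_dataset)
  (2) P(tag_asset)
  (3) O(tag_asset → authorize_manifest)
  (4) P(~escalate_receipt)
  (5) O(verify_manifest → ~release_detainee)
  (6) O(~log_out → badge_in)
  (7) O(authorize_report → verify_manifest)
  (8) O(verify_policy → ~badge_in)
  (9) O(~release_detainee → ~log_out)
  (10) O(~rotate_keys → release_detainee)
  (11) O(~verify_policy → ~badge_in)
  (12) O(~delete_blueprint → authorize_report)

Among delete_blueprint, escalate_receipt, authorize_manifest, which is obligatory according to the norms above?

By case analysis on ~verify_policy: premise 11 gives O(~verify_policy → ~badge_in) and premise 8 gives O(verify_policy → ~badge_in), so O(~badge_in) either way.
The contrapositive of premise 6 (O(~log_out → badge_in)) is O(~badge_in → log_out), and O(~badge_in) is already established, so O(log_out).
Premise 9 is O(~release_detainee → ~log_out); contrapositively O(log_out → release_detainee). Since O(log_out) holds, K gives O(release_detainee).
Premise 5 is O(verify_manifest → ~release_detainee); contrapositively O(release_detainee → ~verify_manifest). Since O(release_detainee) holds, K gives O(~verify_manifest).
The contrapositive of premise 7 (O(authorize_report → verify_manifest)) is O(~verify_manifest → ~authorize_report), and O(~verify_manifest) is already established, so O(~authorize_report).
The contrapositive of premise 12 (O(~delete_blueprint → authorize_report)) is O(~authorize_report → delete_blueprint), and O(~authorize_report) is already established, so O(delete_blueprint).
So O(delete_blueprint) holds — delete_blueprint is obligatory. None of the other listed options is made obligatory by any chain of premises.

delete_blueprint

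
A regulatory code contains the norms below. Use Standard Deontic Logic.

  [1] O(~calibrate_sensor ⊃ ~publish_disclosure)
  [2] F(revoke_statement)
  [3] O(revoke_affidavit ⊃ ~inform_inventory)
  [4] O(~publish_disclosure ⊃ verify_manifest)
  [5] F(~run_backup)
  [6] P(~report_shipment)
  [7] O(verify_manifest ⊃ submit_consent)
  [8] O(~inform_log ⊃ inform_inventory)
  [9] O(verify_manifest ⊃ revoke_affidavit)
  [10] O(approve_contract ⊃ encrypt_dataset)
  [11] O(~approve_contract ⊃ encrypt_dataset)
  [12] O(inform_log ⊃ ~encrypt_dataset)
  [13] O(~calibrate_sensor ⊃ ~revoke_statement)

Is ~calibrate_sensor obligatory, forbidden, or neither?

Forbidden

Premises 11 and 10 cover both cases: O(~approve_contract ⊃ encrypt_dataset) and O(approve_contract ⊃ encrypt_dataset). Since ~approve_contract ∨ approve_contract is a tautology, O(encrypt_dataset) follows.
The contrapositive of premise 12 (O(inform_log ⊃ ~encrypt_dataset)) is O(encrypt_dataset ⊃ ~inform_log), and O(encrypt_dataset) is already established, so O(~inform_log).
Applying K to premise 8 (O(~inform_log ⊃ inform_inventory)) and O(~inform_log) yields O(inform_inventory).
The contrapositive of premise 3 (O(revoke_affidavit ⊃ ~inform_inventory)) is O(inform_inventory ⊃ ~revoke_affidavit), and O(inform_inventory) is already established, so O(~revoke_affidavit).
Premise 9 is O(verify_manifest ⊃ revoke_affidavit); contrapositively O(~revoke_affidavit ⊃ ~verify_manifest). Since O(~revoke_affidavit) holds, K gives O(~verify_manifest).
The contrapositive of premise 4 (O(~publish_disclosure ⊃ verify_manifest)) is O(~verify_manifest ⊃ publish_disclosure), and O(~verify_manifest) is already established, so O(publish_disclosure).
Premise 1 is O(~calibrate_sensor ⊃ ~publish_disclosure); contrapositively O(publish_disclosure ⊃ calibrate_sensor). Since O(publish_disclosure) holds, K gives O(calibrate_sensor).
Premises 2, 5, 6, 7, 13 do not contribute to this derivation.
Thus O(calibrate_sensor), which is F(~calibrate_sensor): ~calibrate_sensor is forbidden.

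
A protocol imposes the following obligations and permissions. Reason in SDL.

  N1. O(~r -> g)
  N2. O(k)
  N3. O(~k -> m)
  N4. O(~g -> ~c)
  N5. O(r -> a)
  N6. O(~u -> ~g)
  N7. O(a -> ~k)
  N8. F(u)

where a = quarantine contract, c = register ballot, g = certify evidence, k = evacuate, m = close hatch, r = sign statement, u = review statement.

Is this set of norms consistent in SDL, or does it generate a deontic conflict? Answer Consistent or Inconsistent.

Inconsistent

From premise 2 we have O(k).
Premise 7, O(a -> ~k), contraposes to O(k -> ~a); with O(k) we get O(~a).
The contrapositive of premise 5 (O(r -> a)) is O(~a -> ~r), and O(~a) is already established, so O(~r).
Applying K to premise 1 (O(~r -> g)) and O(~r) yields O(g).
Premise 6 is O(~u -> ~g); contrapositively O(g -> u). Since O(g) holds, K gives O(u).
Yet premise 8 is F(u), i.e. O(~u).
We now have both O(u) and O(~u) — u is simultaneously obligatory and forbidden, violating the D-axiom.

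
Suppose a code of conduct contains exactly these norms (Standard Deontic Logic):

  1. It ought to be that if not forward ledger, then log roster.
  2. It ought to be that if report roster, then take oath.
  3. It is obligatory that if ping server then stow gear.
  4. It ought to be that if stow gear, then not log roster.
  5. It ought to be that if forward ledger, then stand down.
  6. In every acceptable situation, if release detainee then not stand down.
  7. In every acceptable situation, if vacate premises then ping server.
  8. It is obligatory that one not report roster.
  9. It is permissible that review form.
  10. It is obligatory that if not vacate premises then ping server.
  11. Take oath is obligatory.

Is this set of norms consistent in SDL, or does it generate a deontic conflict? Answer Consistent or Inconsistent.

Premise 2 is O(report_roster → take_oath); even if O(take_oath) held, inferring O(report_roster) would be affirming the consequent — invalid.
So O(report_roster) is not derivable, and the apparent clash with O(¬report_roster) does not arise.
A world satisfying every obligation exists (e.g. forward_ledger=true, log_roster=false, ping_server=true, release_detainee=false, report_roster=false, review_form=false, stand_down=true, stow_gear=true, take_oath=true, vacate_premises=false); no atom is both obligatory and forbidden, so the set is consistent.

Consistent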